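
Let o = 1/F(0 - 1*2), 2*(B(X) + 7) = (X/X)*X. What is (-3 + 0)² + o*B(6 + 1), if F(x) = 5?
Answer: 83/10 ≈ 8.3000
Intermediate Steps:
B(X) = -7 + X/2 (B(X) = -7 + ((X/X)*X)/2 = -7 + (1*X)/2 = -7 + X/2)
o = ⅕ (o = 1/5 = ⅕ ≈ 0.20000)
(-3 + 0)² + o*B(6 + 1) = (-3 + 0)² + (-7 + (6 + 1)/2)/5 = (-3)² + (-7 + (½)*7)/5 = 9 + (-7 + 7/2)/5 = 9 + (⅕)*(-7/2) = 9 - 7/10 = 83/10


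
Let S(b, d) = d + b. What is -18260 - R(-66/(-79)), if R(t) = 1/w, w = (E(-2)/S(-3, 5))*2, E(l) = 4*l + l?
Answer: -182599/10 ≈ -18260.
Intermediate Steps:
S(b, d) = b + d
E(l) = 5*l
w = -10 (w = ((5*(-2))/(-3 + 5))*2 = -10/2*2 = -10*½*2 = -5*2 = -10)
R(t) = -⅒ (R(t) = 1/(-10) = -⅒)
-18260 - R(-66/(-79)) = -18260 - 1*(-⅒) = -18260 + ⅒ = -182599/10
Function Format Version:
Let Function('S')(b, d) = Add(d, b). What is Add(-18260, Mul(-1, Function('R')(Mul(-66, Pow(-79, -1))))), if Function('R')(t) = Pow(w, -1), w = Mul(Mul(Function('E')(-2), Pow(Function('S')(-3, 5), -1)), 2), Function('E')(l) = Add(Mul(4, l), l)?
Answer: Rational(-182599, 10) ≈ -18260.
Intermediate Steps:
Function('S')(b, d) = Add(b, d)
Function('E')(l) = Mul(5, l)
w = -10 (w = Mul(Mul(Mul(5, -2), Pow(Add(-3, 5), -1)), 2) = Mul(Mul(-10, Pow(2, -1)), 2) = Mul(Mul(-10, Rational(1, 2)), 2) = Mul(-5, 2) = -10)
Function('R')(t) = Rational(-1, 10) (Function('R')(t) = Pow(-10, -1) = Rational(-1, 10))
Add(-18260, Mul(-1, Function('R')(Mul(-66, Pow(-79, -1))))) = Add(-18260, Mul(-1, Rational(-1, 10))) = Add(-18260, Rational(1, 10)) = Rational(-182599, 10)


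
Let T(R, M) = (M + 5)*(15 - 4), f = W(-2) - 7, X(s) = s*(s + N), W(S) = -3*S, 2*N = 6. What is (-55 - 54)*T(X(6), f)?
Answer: -4796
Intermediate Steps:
N = 3 (N = (½)*6 = 3)
X(s) = s*(3 + s) (X(s) = s*(s + 3) = s*(3 + s))
f = -1 (f = -3*(-2) - 7 = 6 - 7 = -1)
T(R, M) = 55 + 11*M (T(R, M) = (5 + M)*11 = 55 + 11*M)
(-55 - 54)*T(X(6), f) = (-55 - 54)*(55 + 11*(-1)) = -109*(55 - 11) = -109*44 = -4796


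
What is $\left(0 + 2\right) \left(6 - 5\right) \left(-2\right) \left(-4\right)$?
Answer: $16$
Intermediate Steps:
$\left(0 + 2\right) \left(6 - 5\right) \left(-2\right) \left(-4\right) = 2 \left(6 - 5\right) \left(-2\right) \left(-4\right) = 2 \cdot 1 \left(-2\right) \left(-4\right) = 2 \left(-2\right) \left(-4\right) = \left(-4\right) \left(-4\right) = 16$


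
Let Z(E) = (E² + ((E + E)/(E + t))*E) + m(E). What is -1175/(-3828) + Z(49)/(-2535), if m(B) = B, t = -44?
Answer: -16793977/16173300 ≈ -1.0384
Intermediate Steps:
Z(E) = E + E² + 2*E²/(-44 + E) (Z(E) = (E² + ((E + E)/(E - 44))*E) + E = (E² + ((2*E)/(-44 + E))*E) + E = (E² + (2*E/(-44 + E))*E) + E = (E² + 2*E²/(-44 + E)) + E = E + E² + 2*E²/(-44 + E))
-1175/(-3828) + Z(49)/(-2535) = -1175/(-3828) + (49*(-44 + 49² - 41*49)/(-44 + 49))/(-2535) = -1175*(-1/3828) + (49*(-44 + 2401 - 2009)/5)*(-1/2535) = 1175/3828 + (49*(⅕)*348)*(-1/2535) = 1175/3828 + (17052/5)*(-1/2535) = 1175/3828 - 5684/4225 = -16793977/16173300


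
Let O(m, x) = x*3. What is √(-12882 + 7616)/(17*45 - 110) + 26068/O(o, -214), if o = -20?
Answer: -13034/321 + I*√5266/655 ≈ -40.604 + 0.11079*I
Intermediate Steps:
O(m, x) = 3*x
√(-12882 + 7616)/(17*45 - 110) + 26068/O(o, -214) = √(-12882 + 7616)/(17*45 - 110) + 26068/((3*(-214))) = √(-5266)/(765 - 110) + 26068/(-642) = (I*√5266)/655 + 26068*(-1/642) = (I*√5266)*(1/655) - 13034/321 = I*√5266/655 - 13034/321 = -13034/321 + I*√5266/655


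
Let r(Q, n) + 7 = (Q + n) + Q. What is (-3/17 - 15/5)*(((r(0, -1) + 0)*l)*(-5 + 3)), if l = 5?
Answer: -4320/17 ≈ -254.12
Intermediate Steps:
r(Q, n) = -7 + n + 2*Q (r(Q, n) = -7 + ((Q + n) + Q) = -7 + (n + 2*Q) = -7 + n + 2*Q)
(-3/17 - 15/5)*(((r(0, -1) + 0)*l)*(-5 + 3)) = (-3/17 - 15/5)*((((-7 - 1 + 2*0) + 0)*5)*(-5 + 3)) = (-3*1/17 - 15*⅕)*((((-7 - 1 + 0) + 0)*5)*(-2)) = (-3/17 - 3)*(((-8 + 0)*5)*(-2)) = -54*(-8*5)*(-2)/17 = -(-2160)*(-2)/17 = -54/17*80 = -4320/17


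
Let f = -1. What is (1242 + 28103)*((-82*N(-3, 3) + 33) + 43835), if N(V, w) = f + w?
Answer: 1282493880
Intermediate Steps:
N(V, w) = -1 + w
(1242 + 28103)*((-82*N(-3, 3) + 33) + 43835) = (1242 + 28103)*((-82*(-1 + 3) + 33) + 43835) = 29345*((-82*2 + 33) + 43835) = 29345*((-164 + 33) + 43835) = 29345*(-131 + 43835) = 29345*43704 = 1282493880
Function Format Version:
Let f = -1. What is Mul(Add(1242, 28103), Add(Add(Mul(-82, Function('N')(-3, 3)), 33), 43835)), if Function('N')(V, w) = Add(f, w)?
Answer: 1282493880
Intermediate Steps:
Function('N')(V, w) = Add(-1, w)
Mul(Add(1242, 28103), Add(Add(Mul(-82, Function('N')(-3, 3)), 33), 43835)) = Mul(Add(1242, 28103), Add(Add(Mul(-82, Add(-1, 3)), 33), 43835)) = Mul(29345, Add(Add(Mul(-82, 2), 33), 43835)) = Mul(29345, Add(Add(-164, 33), 43835)) = Mul(29345, Add(-131, 43835)) = Mul(29345, 43704) = 1282493880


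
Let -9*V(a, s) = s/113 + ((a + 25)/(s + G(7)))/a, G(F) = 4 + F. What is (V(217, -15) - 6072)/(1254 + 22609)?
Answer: -2680027033/10532603214 ≈ -0.25445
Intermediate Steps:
V(a, s) = -s/1017 - (25 + a)/(9*a*(11 + s)) (V(a, s) = -(s/113 + ((a + 25)/(s + (4 + 7)))/a)/9 = -(s*(1/113) + ((25 + a)/(s + 11))/a)/9 = -(s/113 + ((25 + a)/(11 + s))/a)/9 = -(s/113 + (25 + a)/(a*(11 + s)))/9 = -s/1017 - (25 + a)/(9*a*(11 + s)))
(V(217, -15) - 6072)/(1254 + 22609) = ((1/1017)*(-2825 - 113*217 - 1*217*(-15)**2 - 11*217*(-15))/(217*(11 - 15)) - 6072)/(1254 + 22609) = ((1/1017)*(1/217)*(-2825 - 24521 - 1*217*225 + 35805)/(-4) - 6072)/23863 = ((1/1017)*(1/217)*(-1/4)*(-2825 - 24521 - 48825 + 35805) - 6072)*(1/23863) = ((1/1017)*(1/217)*(-1/4)*(-40366) - 6072)*(1/23863) = (20183/441378 - 6072)*(1/23863) = -2680027033/441378*1/23863 = -2680027033/10532603214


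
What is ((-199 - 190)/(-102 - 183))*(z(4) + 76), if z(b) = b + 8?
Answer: 34232/285 ≈ 120.11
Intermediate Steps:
z(b) = 8 + b
((-199 - 190)/(-102 - 183))*(z(4) + 76) = ((-199 - 190)/(-102 - 183))*((8 + 4) + 76) = (-389/(-285))*(12 + 76) = -389*(-1/285)*88 = (389/285)*88 = 34232/285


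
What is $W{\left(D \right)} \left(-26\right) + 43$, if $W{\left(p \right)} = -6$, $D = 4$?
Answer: $199$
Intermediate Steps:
$W{\left(D \right)} \left(-26\right) + 43 = \left(-6\right) \left(-26\right) + 43 = 156 + 43 = 199$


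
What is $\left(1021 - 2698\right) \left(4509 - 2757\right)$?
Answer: $-2938104$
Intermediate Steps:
$\left(1021 - 2698\right) \left(4509 - 2757\right) = \left(-1677\right) 1752 = -2938104$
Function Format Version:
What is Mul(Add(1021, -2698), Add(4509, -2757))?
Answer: -2938104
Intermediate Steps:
Mul(Add(1021, -2698), Add(4509, -2757)) = Mul(-1677, 1752) = -2938104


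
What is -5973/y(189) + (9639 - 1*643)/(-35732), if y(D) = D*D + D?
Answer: -44706133/106928010 ≈ -0.41810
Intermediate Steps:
y(D) = D + D**2 (y(D) = D**2 + D = D + D**2)
-5973/y(189) + (9639 - 1*643)/(-35732) = -5973*1/(189*(1 + 189)) + (9639 - 1*643)/(-35732) = -5973/(189*190) + (9639 - 643)*(-1/35732) = -5973/35910 + 8996*(-1/35732) = -5973*1/35910 - 2249/8933 = -1991/11970 - 2249/8933 = -44706133/106928010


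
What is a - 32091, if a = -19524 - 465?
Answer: -52080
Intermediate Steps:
a = -19989
a - 32091 = -19989 - 32091 = -52080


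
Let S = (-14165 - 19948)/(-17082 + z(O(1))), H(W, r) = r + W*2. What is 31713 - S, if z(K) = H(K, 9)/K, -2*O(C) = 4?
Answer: 1083533271/34169 ≈ 31711.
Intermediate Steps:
O(C) = -2 (O(C) = -½*4 = -2)
H(W, r) = r + 2*W
z(K) = (9 + 2*K)/K
S = 68226/34169 (S = (-14165 - 19948)/(-17082 + (2 + 9/(-2))) = -34113/(-17082 + (2 + 9*(-½))) = -34113/(-17082 + (2 - 9/2)) = -34113/(-17082 - 5/2) = -34113/(-34169/2) = -34113*(-2/34169) = 68226/34169 ≈ 1.9967)
31713 - S = 31713 - 1*68226/34169 = 31713 - 68226/34169 = 1083533271/34169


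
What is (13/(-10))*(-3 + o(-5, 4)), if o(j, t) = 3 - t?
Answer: 26/5 ≈ 5.2000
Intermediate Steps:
(13/(-10))*(-3 + o(-5, 4)) = (13/(-10))*(-3 + (3 - 1*4)) = (13*(-1/10))*(-3 + (3 - 4)) = -13*(-3 - 1)/10 = -13/10*(-4) = 26/5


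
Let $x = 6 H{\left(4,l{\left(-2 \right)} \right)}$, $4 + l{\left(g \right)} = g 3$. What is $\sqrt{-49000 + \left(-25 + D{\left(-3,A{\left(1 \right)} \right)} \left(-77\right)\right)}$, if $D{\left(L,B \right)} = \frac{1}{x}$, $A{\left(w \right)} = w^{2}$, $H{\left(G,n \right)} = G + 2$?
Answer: $\frac{i \sqrt{1764977}}{6} \approx 221.42 i$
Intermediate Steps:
$l{\left(g \right)} = -4 + 3 g$ ($l{\left(g \right)} = -4 + g 3 = -4 + 3 g$)
$H{\left(G,n \right)} = 2 + G$
$x = 36$ ($x = 6 \left(2 + 4\right) = 6 \cdot 6 = 36$)
$D{\left(L,B \right)} = \frac{1}{36}$
$\sqrt{-49000 + \left(-25 + D{\left(-3,A{\left(1 \right)} \right)} \left(-77\right)\right)} = \sqrt{-49000 + \left(-25 + \frac{1}{36} \left(-77\right)\right)} = \sqrt{-49000 - \frac{977}{36}} = \sqrt{- \frac{1764977}{36}} = \frac{i \sqrt{1764977}}{6}$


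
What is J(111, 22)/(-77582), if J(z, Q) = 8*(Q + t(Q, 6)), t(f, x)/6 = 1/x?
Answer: -92/38791 ≈ -0.0023717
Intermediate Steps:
t(f, x) = 6/x
J(z, Q) = 8 + 8*Q (J(z, Q) = 8*(Q + 6/6) = 8*(Q + 6*(1/6)) = 8*(Q + 1) = 8*(1 + Q) = 8 + 8*Q)
J(111, 22)/(-77582) = (8 + 8*22)/(-77582) = (8 + 176)*(-1/77582) = 184*(-1/77582) = -92/38791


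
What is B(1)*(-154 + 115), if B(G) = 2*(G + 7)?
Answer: -624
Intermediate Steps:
B(G) = 14 + 2*G (B(G) = 2*(7 + G) = 14 + 2*G)
B(1)*(-154 + 115) = (14 + 2*1)*(-154 + 115) = (14 + 2)*(-39) = 16*(-39) = -624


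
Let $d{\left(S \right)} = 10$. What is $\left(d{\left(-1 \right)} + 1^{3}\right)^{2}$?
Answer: $121$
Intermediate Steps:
$\left(d{\left(-1 \right)} + 1^{3}\right)^{2} = \left(10 + 1^{3}\right)^{2} = \left(10 + 1\right)^{2} = 11^{2} = 121$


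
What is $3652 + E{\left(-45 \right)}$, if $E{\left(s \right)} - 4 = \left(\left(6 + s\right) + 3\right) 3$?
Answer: $3548$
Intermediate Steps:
$E{\left(s \right)} = 31 + 3 s$ ($E{\left(s \right)} = 4 + \left(\left(6 + s\right) + 3\right) 3 = 4 + \left(9 + s\right) 3 = 4 + \left(27 + 3 s\right) = 31 + 3 s$)
$3652 + E{\left(-45 \right)} = 3652 + \left(31 + 3 \left(-45\right)\right) = 3652 + \left(31 - 135\right) = 3652 - 104 = 3548$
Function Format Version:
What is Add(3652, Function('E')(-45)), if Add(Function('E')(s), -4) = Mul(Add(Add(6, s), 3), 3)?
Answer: 3548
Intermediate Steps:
Function('E')(s) = Add(31, Mul(3, s)) (Function('E')(s) = Add(4, Mul(Add(Add(6, s), 3), 3)) = Add(4, Mul(Add(9, s), 3)) = Add(4, Add(27, Mul(3, s))) = Add(31, Mul(3, s)))
Add(3652, Function('E')(-45)) = Add(3652, Add(31, Mul(3, -45))) = Add(3652, Add(31, -135)) = Add(3652, -104) = 3548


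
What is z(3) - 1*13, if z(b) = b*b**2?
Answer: 14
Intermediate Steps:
z(b) = b**3
z(3) - 1*13 = 3**3 - 1*13 = 27 - 13 = 14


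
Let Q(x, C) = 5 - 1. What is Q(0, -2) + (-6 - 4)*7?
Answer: -66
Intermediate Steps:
Q(x, C) = 4
Q(0, -2) + (-6 - 4)*7 = 4 + (-6 - 4)*7 = 4 - 10*7 = 4 - 70 = -66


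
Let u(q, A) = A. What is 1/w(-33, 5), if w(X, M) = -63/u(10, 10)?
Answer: -10/63 ≈ -0.15873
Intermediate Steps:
w(X, M) = -63/10
1/w(-33, 5) = 1/(-63/10) = -10/63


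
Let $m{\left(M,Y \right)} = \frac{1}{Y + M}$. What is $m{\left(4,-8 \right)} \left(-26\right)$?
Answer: $\frac{13}{2} \approx 6.5$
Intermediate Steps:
$m{\left(M,Y \right)} = \frac{1}{M + Y}$
$m{\left(4,-8 \right)} \left(-26\right) = \frac{1}{4 - 8} \left(-26\right) = \frac{1}{-4} \left(-26\right) = \left(- \frac{1}{4}\right) \left(-26\right) = \frac{13}{2}$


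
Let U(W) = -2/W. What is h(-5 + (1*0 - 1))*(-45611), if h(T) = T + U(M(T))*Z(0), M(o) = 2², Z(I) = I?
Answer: 273666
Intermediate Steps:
M(o) = 4
h(T) = T (h(T) = T - 2/4*0 = T - 2*¼*0 = T - ½*0 = T + 0 = T)
h(-5 + (1*0 - 1))*(-45611) = (-5 + (1*0 - 1))*(-45611) = (-5 + (0 - 1))*(-45611) = (-5 - 1)*(-45611) = -6*(-45611) = 273666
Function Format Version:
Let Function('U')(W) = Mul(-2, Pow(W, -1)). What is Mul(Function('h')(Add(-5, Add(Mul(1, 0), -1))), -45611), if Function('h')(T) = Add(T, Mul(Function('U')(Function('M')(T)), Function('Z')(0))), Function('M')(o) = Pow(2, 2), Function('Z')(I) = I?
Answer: 273666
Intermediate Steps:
Function('M')(o) = 4
Function('h')(T) = T (Function('h')(T) = Add(T, Mul(Mul(-2, Pow(4, -1)), 0)) = Add(T, Mul(Mul(-2, Rational(1, 4)), 0)) = Add(T, Mul(Rational(-1, 2), 0)) = Add(T, 0) = T)
Mul(Function('h')(Add(-5, Add(Mul(1, 0), -1))), -45611) = Mul(Add(-5, Add(Mul(1, 0), -1)), -45611) = Mul(Add(-5, Add(0, -1)), -45611) = Mul(Add(-5, -1), -45611) = Mul(-6, -45611) = 273666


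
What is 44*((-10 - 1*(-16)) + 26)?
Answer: 1408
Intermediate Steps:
44*((-10 - 1*(-16)) + 26) = 44*((-10 + 16) + 26) = 44*(6 + 26) = 44*32 = 1408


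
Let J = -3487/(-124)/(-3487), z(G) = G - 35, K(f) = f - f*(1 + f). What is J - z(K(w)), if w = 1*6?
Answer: 8803/124 ≈ 70.992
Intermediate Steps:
w = 6
K(f) = f - f*(1 + f)
z(G) = -35 + G
J = -1/124 (J = -3487*(-1/124)*(-1/3487) = (3487/124)*(-1/3487) = -1/124 ≈ -0.0080645)
J - z(K(w)) = -1/124 - (-35 - 1*6²) = -1/124 - (-35 - 1*36) = -1/124 - (-35 - 36) = -1/124 - 1*(-71) = -1/124 + 71 = 8803/124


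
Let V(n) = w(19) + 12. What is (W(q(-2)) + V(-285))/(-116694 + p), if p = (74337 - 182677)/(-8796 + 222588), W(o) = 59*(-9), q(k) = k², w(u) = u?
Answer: 26724000/6237087997 ≈ 0.0042847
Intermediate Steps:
W(o) = -531
V(n) = 31 (V(n) = 19 + 12 = 31)
p = -27085/53448 (p = -108340/213792 = -108340*1/213792 = -27085/53448 ≈ -0.50675)
(W(q(-2)) + V(-285))/(-116694 + p) = (-531 + 31)/(-116694 - 27085/53448) = -500/(-6237087997/53448) = -500*(-53448/6237087997) = 26724000/6237087997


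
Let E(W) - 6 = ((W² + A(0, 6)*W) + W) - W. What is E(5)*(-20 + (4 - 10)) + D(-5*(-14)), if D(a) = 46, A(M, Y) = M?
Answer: -760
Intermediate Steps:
E(W) = 6 + W² (E(W) = 6 + (((W² + 0*W) + W) - W) = 6 + (((W² + 0) + W) - W) = 6 + ((W² + W) - W) = 6 + ((W + W²) - W) = 6 + W²)
E(5)*(-20 + (4 - 10)) + D(-5*(-14)) = (6 + 5²)*(-20 + (4 - 10)) + 46 = (6 + 25)*(-20 - 6) + 46 = 31*(-26) + 46 = -806 + 46 = -760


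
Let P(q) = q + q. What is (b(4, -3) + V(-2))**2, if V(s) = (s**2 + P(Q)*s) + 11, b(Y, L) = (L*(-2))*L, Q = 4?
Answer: 361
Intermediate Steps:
P(q) = 2*q
b(Y, L) = -2*L**2 (b(Y, L) = (-2*L)*L = -2*L**2)
V(s) = 11 + s**2 + 8*s (V(s) = (s**2 + (2*4)*s) + 11 = (s**2 + 8*s) + 11 = 11 + s**2 + 8*s)
(b(4, -3) + V(-2))**2 = (-2*(-3)**2 + (11 + (-2)**2 + 8*(-2)))**2 = (-2*9 + (11 + 4 - 16))**2 = (-18 - 1)**2 = (-19)**2 = 361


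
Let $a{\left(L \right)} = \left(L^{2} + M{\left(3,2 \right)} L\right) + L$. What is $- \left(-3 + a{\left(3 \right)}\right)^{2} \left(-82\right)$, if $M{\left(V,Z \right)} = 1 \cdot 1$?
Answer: $11808$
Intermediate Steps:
$M{\left(V,Z \right)} = 1$
$a{\left(L \right)} = L^{2} + 2 L$ ($a{\left(L \right)} = \left(L^{2} + 1 L\right) + L = \left(L^{2} + L\right) + L = \left(L + L^{2}\right) + L = L^{2} + 2 L$)
$- \left(-3 + a{\left(3 \right)}\right)^{2} \left(-82\right) = - \left(-3 + 3 \left(2 + 3\right)\right)^{2} \left(-82\right) = - \left(-3 + 3 \cdot 5\right)^{2} \left(-82\right) = - \left(-3 + 15\right)^{2} \left(-82\right) = - 12^{2} \left(-82\right) = - 144 \left(-82\right) = \left(-1\right) \left(-11808\right) = 11808$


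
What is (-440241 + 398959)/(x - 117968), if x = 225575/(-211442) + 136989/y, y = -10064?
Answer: 6274723310944/17932965066123 ≈ 0.34990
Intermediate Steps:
x = -2231101067/151996592 (x = 225575/(-211442) + 136989/(-10064) = 225575*(-1/211442) + 136989*(-1/10064) = -32225/30206 - 136989/10064 = -2231101067/151996592 ≈ -14.679)
(-440241 + 398959)/(x - 117968) = (-440241 + 398959)/(-2231101067/151996592 - 117968) = -41282/(-17932965066123/151996592) = -41282*(-151996592/17932965066123) = 6274723310944/17932965066123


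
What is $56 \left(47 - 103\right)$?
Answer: $-3136$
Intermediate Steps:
$56 \left(47 - 103\right) = 56 \left(-56\right) = -3136$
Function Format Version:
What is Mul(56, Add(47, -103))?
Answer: -3136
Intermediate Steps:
Mul(56, Add(47, -103)) = Mul(56, -56) = -3136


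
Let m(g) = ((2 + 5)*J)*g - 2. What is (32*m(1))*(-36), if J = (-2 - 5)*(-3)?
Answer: -167040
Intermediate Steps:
J = 21 (J = -7*(-3) = 21)
m(g) = -2 + 147*g (m(g) = ((2 + 5)*21)*g - 2 = (7*21)*g - 2 = 147*g - 2 = -2 + 147*g)
(32*m(1))*(-36) = (32*(-2 + 147*1))*(-36) = (32*(-2 + 147))*(-36) = (32*145)*(-36) = 4640*(-36) = -167040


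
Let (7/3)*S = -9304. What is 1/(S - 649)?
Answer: -7/32455 ≈ -0.00021568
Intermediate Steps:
S = -27912/7 (S = (3/7)*(-9304) = -27912/7 ≈ -3987.4)
1/(S - 649) = 1/(-27912/7 - 649) = 1/(-32455/7) = -7/32455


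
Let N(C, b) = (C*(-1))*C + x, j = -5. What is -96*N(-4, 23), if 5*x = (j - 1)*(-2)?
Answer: 6528/5 ≈ 1305.6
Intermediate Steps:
x = 12/5 (x = ((-5 - 1)*(-2))/5 = (-6*(-2))/5 = (⅕)*12 = 12/5 ≈ 2.4000)
N(C, b) = 12/5 - C² (N(C, b) = (C*(-1))*C + 12/5 = (-C)*C + 12/5 = -C² + 12/5 = 12/5 - C²)
-96*N(-4, 23) = -96*(12/5 - 1*(-4)²) = -96*(12/5 - 1*16) = -96*(12/5 - 16) = -96*(-68/5) = 6528/5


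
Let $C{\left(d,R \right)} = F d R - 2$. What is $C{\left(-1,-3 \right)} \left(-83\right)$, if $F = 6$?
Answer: $-1328$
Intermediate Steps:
$C{\left(d,R \right)} = -2 + 6 R d$ ($C{\left(d,R \right)} = 6 d R - 2 = 6 R d - 2 = -2 + 6 R d$)
$C{\left(-1,-3 \right)} \left(-83\right) = \left(-2 + 6 \left(-3\right) \left(-1\right)\right) \left(-83\right) = \left(-2 + 18\right) \left(-83\right) = 16 \left(-83\right) = -1328$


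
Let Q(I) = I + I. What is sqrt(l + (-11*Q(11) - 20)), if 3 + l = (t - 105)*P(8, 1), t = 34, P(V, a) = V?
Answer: 7*I*sqrt(17) ≈ 28.862*I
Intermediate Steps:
Q(I) = 2*I
l = -571 (l = -3 + (34 - 105)*8 = -3 - 71*8 = -3 - 568 = -571)
sqrt(l + (-11*Q(11) - 20)) = sqrt(-571 + (-22*11 - 20)) = sqrt(-571 + (-11*22 - 20)) = sqrt(-571 + (-242 - 20)) = sqrt(-571 - 262) = sqrt(-833) = 7*I*sqrt(17)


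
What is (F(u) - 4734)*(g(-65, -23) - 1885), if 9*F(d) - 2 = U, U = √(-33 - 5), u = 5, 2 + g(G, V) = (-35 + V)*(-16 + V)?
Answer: -5325500/3 + 125*I*√38/3 ≈ -1.7752e+6 + 256.85*I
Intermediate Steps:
g(G, V) = -2 + (-35 + V)*(-16 + V)
U = I*√38 (U = √(-38) = I*√38 ≈ 6.1644*I)
F(d) = 2/9 + I*√38/9 (F(d) = 2/9 + (I*√38)/9 = 2/9 + I*√38/9)
(F(u) - 4734)*(g(-65, -23) - 1885) = ((2/9 + I*√38/9) - 4734)*((558 + (-23)² - 51*(-23)) - 1885) = (-42604/9 + I*√38/9)*((558 + 529 + 1173) - 1885) = (-42604/9 + I*√38/9)*(2260 - 1885) = (-42604/9 + I*√38/9)*375 = -5325500/3 + 125*I*√38/3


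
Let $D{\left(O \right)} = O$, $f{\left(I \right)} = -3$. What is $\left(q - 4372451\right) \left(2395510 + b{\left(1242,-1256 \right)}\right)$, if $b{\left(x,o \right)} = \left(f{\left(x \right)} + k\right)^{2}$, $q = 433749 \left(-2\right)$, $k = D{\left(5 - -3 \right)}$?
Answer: $-12552481227715$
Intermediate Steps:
$k = 8$ ($k = 5 - -3 = 5 + 3 = 8$)
$q = -867498$
$b{\left(x,o \right)} = 25$ ($b{\left(x,o \right)} = \left(-3 + 8\right)^{2} = 5^{2} = 25$)
$\left(q - 4372451\right) \left(2395510 + b{\left(1242,-1256 \right)}\right) = \left(-867498 - 4372451\right) \left(2395510 + 25\right) = \left(-5239949\right) 2395535 = -12552481227715$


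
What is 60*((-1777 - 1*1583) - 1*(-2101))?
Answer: -75540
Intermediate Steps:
60*((-1777 - 1*1583) - 1*(-2101)) = 60*((-1777 - 1583) + 2101) = 60*(-3360 + 2101) = 60*(-1259) = -75540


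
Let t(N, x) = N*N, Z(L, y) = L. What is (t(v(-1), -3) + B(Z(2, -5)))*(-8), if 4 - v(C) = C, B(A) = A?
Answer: -216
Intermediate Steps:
v(C) = 4 - C
t(N, x) = N²
(t(v(-1), -3) + B(Z(2, -5)))*(-8) = ((4 - 1*(-1))² + 2)*(-8) = ((4 + 1)² + 2)*(-8) = (5² + 2)*(-8) = (25 + 2)*(-8) = 27*(-8) = -216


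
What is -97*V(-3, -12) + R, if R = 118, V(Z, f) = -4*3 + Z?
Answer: 1573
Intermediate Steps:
V(Z, f) = -12 + Z
-97*V(-3, -12) + R = -97*(-12 - 3) + 118 = -97*(-15) + 118 = 1455 + 118 = 1573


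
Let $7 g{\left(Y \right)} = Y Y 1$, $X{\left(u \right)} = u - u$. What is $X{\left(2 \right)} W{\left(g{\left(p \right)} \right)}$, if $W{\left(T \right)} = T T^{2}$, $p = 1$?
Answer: $0$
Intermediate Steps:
$X{\left(u \right)} = 0$
$g{\left(Y \right)} = \frac{Y^{2}}{7}$ ($g{\left(Y \right)} = \frac{Y Y 1}{7} = \frac{Y^{2} \cdot 1}{7} = \frac{Y^{2}}{7}$)
$W{\left(T \right)} = T^{3}$
$X{\left(2 \right)} W{\left(g{\left(p \right)} \right)} = 0 \left(\frac{1^{2}}{7}\right)^{3} = 0 \left(\frac{1}{7} \cdot 1\right)^{3} = \frac{0}{343} = 0 \cdot \frac{1}{343} = 0$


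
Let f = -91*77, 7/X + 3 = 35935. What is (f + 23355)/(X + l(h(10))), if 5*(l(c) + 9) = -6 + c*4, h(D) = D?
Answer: -2937081680/395217 ≈ -7431.6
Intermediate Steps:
X = 7/35932 (X = 7/(-3 + 35935) = 7/35932 ≈ 0.00019481)
f = -7007
l(c) = -51/5 + 4*c/5 (l(c) = -9 + (-6 + c*4)/5 = -9 + (-6 + 4*c)/5 = -9 + (-6/5 + 4*c/5) = -51/5 + 4*c/5)
(f + 23355)/(X + l(h(10))) = (-7007 + 23355)/(7/35932 + (-51/5 + (⅘)*10)) = 16348/(7/35932 + (-51/5 + 8)) = 16348/(7/35932 - 11/5) = 16348/(-395217/179660) = 16348*(-179660/395217) = -2937081680/395217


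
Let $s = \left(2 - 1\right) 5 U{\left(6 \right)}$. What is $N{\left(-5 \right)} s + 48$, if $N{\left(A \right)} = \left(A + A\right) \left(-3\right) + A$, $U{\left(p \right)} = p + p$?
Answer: $1548$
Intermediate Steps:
$U{\left(p \right)} = 2 p$
$N{\left(A \right)} = - 5 A$ ($N{\left(A \right)} = 2 A \left(-3\right) + A = - 6 A + A = - 5 A$)
$s = 60$ ($s = \left(2 - 1\right) 5 \cdot 2 \cdot 6 = 1 \cdot 5 \cdot 12 = 1 \cdot 60 = 60$)
$N{\left(-5 \right)} s + 48 = \left(-5\right) \left(-5\right) 60 + 48 = 25 \cdot 60 + 48 = 1500 + 48 = 1548$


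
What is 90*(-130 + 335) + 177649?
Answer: 196099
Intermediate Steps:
90*(-130 + 335) + 177649 = 90*205 + 177649 = 18450 + 177649 = 196099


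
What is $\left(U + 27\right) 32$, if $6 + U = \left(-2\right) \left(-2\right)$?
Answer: $800$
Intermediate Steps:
$U = -2$ ($U = -6 - -4 = -6 + 4 = -2$)
$\left(U + 27\right) 32 = \left(-2 + 27\right) 32 = 25 \cdot 32 = 800$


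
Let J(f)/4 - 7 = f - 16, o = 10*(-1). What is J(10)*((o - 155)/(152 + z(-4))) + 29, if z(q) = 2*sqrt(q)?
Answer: 7127/289 + 33*I/289 ≈ 24.661 + 0.11419*I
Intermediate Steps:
o = -10
J(f) = -36 + 4*f (J(f) = 28 + 4*(f - 16) = 28 + 4*(-16 + f) = 28 + (-64 + 4*f) = -36 + 4*f)
J(10)*((o - 155)/(152 + z(-4))) + 29 = (-36 + 4*10)*((-10 - 155)/(152 + 2*sqrt(-4))) + 29 = (-36 + 40)*(-165/(152 + 2*(2*I))) + 29 = 4*(-165*(152 - 4*I)/23120) + 29 = 4*(-33*(152 - 4*I)/4624) + 29 = -33*(152 - 4*I)/1156 + 29 = 29 - 33*(152 - 4*I)/1156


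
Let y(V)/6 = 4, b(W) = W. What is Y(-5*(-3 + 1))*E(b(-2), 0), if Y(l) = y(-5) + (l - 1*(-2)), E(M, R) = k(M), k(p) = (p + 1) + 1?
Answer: 0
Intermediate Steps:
k(p) = 2 + p (k(p) = (1 + p) + 1 = 2 + p)
y(V) = 24 (y(V) = 6*4 = 24)
E(M, R) = 2 + M
Y(l) = 26 + l (Y(l) = 24 + (l - 1*(-2)) = 24 + (l + 2) = 24 + (2 + l) = 26 + l)
Y(-5*(-3 + 1))*E(b(-2), 0) = (26 - 5*(-3 + 1))*(2 - 2) = (26 - 5*(-2))*0 = (26 + 10)*0 = 36*0 = 0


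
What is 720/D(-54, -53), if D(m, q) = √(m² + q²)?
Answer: 144*√229/229 ≈ 9.5158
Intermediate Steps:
720/D(-54, -53) = 720/(√((-54)² + (-53)²)) = 720/(√(2916 + 2809)) = 720/(√5725) = 720/((5*√229)) = 720*(√229/1145) = 144*√229/229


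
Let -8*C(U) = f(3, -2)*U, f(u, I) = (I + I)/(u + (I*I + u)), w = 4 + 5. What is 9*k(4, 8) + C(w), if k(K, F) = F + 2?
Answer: 1809/20 ≈ 90.450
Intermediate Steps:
w = 9
k(K, F) = 2 + F
f(u, I) = 2*I/(I**2 + 2*u) (f(u, I) = (2*I)/(u + (I**2 + u)) = (2*I)/(u + (u + I**2)) = (2*I)/(I**2 + 2*u) = 2*I/(I**2 + 2*u))
C(U) = U/20 (C(U) = -2*(-2)/((-2)**2 + 2*3)*U/8 = -2*(-2)/(4 + 6)*U/8 = -2*(-2)/10*U/8 = -2*(-2)*(1/10)*U/8 = -(-1)*U/20 = U/20)
9*k(4, 8) + C(w) = 9*(2 + 8) + (1/20)*9 = 9*10 + 9/20 = 90 + 9/20 = 1809/20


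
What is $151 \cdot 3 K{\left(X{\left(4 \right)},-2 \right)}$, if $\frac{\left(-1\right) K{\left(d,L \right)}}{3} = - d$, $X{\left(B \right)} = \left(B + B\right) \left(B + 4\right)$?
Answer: $86976$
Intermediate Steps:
$X{\left(B \right)} = 2 B \left(4 + B\right)$
$K{\left(d,L \right)} = 3 d$ ($K{\left(d,L \right)} = - 3 \left(- d\right) = 3 d$)
$151 \cdot 3 K{\left(X{\left(4 \right)},-2 \right)} = 151 \cdot 3 \cdot 3 \cdot 2 \cdot 4 \left(4 + 4\right) = 151 \cdot 3 \cdot 3 \cdot 2 \cdot 4 \cdot 8 = 151 \cdot 3 \cdot 3 \cdot 64 = 151 \cdot 3 \cdot 192 = 151 \cdot 576 = 86976$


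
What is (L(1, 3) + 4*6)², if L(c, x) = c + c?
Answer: 676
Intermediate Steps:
L(c, x) = 2*c
(L(1, 3) + 4*6)² = (2*1 + 4*6)² = (2 + 24)² = 26² = 676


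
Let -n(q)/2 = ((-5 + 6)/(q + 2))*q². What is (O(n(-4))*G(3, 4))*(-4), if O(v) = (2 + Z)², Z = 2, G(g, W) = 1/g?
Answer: -64/3 ≈ -21.333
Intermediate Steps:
n(q) = -2*q²/(2 + q) (n(q) = -2*(-5 + 6)/(q + 2)*q² = -2*1/(2 + q)*q² = -2*q²/(2 + q))
O(v) = 16 (O(v) = (2 + 2)² = 4² = 16)
(O(n(-4))*G(3, 4))*(-4) = (16/3)*(-4) = -64/3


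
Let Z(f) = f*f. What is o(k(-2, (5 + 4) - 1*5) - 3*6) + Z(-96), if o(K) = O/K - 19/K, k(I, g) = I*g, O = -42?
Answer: 239677/26 ≈ 9218.3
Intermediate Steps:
Z(f) = f²
o(K) = -61/K (o(K) = -42/K - 19/K = -61/K)
o(k(-2, (5 + 4) - 1*5) - 3*6) + Z(-96) = -61/(-2*((5 + 4) - 1*5) - 3*6) + (-96)² = -61/(-2*(9 - 5) - 18) + 9216 = -61/(-2*4 - 18) + 9216 = -61/(-8 - 18) + 9216 = -61/(-26) + 9216 = -61*(-1/26) + 9216 = 61/26 + 9216 = 239677/26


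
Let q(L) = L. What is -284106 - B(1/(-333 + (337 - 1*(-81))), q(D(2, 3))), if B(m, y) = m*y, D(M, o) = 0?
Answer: -284106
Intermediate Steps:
-284106 - B(1/(-333 + (337 - 1*(-81))), q(D(2, 3))) = -284106 - 0/(-333 + (337 - 1*(-81))) = -284106 - 0/(-333 + (337 + 81)) = -284106 - 0/(-333 + 418) = -284106 - 0/85 = -284106 - 1*0 = -284106 + 0 = -284106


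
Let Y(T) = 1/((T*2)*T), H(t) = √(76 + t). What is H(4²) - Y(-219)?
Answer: -1/95922 + 2*√23 ≈ 9.5917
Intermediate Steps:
Y(T) = 1/(2*T²) (Y(T) = 1/((2*T)*T) = 1/(2*T²))
H(4²) - Y(-219) = √(76 + 4²) - 1/(2*(-219)²) = √(76 + 16) - 1/(2*47961) = √92 - 1*1/95922 = 2*√23 - 1/95922 = -1/95922 + 2*√23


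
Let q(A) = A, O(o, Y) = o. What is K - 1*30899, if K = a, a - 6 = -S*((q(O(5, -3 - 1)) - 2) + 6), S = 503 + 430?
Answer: -39290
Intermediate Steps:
S = 933
a = -8391 (a = 6 - 933*((5 - 2) + 6) = 6 - 933*(3 + 6) = 6 - 933*9 = 6 - 1*8397 = 6 - 8397 = -8391)
K = -8391
K - 1*30899 = -8391 - 1*30899 = -8391 - 30899 = -39290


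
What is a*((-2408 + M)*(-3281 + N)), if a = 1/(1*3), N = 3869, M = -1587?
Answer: -783020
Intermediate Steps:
a = ⅓ (a = 1*(⅓) = ⅓ ≈ 0.33333)
a*((-2408 + M)*(-3281 + N)) = ((-2408 - 1587)*(-3281 + 3869))/3 = (-3995*588)/3 = (⅓)*(-2349060) = -783020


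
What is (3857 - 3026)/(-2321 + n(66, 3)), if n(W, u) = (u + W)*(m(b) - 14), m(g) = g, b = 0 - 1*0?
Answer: -831/3287 ≈ -0.25281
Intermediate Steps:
b = 0 (b = 0 + 0 = 0)
n(W, u) = -14*W - 14*u (n(W, u) = (u + W)*(0 - 14) = (W + u)*(-14) = -14*W - 14*u)
(3857 - 3026)/(-2321 + n(66, 3)) = (3857 - 3026)/(-2321 + (-14*66 - 14*3)) = 831/(-2321 + (-924 - 42)) = 831/(-2321 - 966) = 831/(-3287) = 831*(-1/3287) = -831/3287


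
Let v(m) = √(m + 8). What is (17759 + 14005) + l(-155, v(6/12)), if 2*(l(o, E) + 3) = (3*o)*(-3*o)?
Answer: -152703/2 ≈ -76352.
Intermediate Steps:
v(m) = √(8 + m)
l(o, E) = -3 - 9*o²/2 (l(o, E) = -3 + ((3*o)*(-3*o))/2 = -3 + (-9*o²)/2 = -3 - 9*o²/2)
(17759 + 14005) + l(-155, v(6/12)) = (17759 + 14005) + (-3 - 9/2*(-155)²) = 31764 + (-3 - 9/2*24025) = 31764 + (-3 - 216225/2) = 31764 - 216231/2 = -152703/2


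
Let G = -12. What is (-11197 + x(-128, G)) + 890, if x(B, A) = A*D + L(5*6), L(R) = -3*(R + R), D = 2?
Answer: -10511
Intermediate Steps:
L(R) = -6*R
x(B, A) = -180 + 2*A (x(B, A) = A*2 - 30*6 = 2*A - 6*30 = 2*A - 180 = -180 + 2*A)
(-11197 + x(-128, G)) + 890 = (-11197 + (-180 + 2*(-12))) + 890 = (-11197 + (-180 - 24)) + 890 = (-11197 - 204) + 890 = -11401 + 890 = -10511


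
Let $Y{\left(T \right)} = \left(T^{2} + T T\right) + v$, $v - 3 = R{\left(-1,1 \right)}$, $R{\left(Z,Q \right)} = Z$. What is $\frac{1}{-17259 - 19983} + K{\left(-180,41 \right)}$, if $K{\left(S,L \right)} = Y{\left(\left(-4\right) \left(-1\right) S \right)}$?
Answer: $\frac{38612580083}{37242} \approx 1.0368 \cdot 10^{6}$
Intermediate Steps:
$v = 2$ ($v = 3 - 1 = 2$)
$Y{\left(T \right)} = 2 + 2 T^{2}$ ($Y{\left(T \right)} = \left(T^{2} + T T\right) + 2 = \left(T^{2} + T^{2}\right) + 2 = 2 T^{2} + 2 = 2 + 2 T^{2}$)
$K{\left(S,L \right)} = 2 + 32 S^{2}$ ($K{\left(S,L \right)} = 2 + 2 \left(\left(-4\right) \left(-1\right) S\right)^{2} = 2 + 2 \left(4 S\right)^{2} = 2 + 2 \cdot 16 S^{2} = 2 + 32 S^{2}$)
$\frac{1}{-17259 - 19983} + K{\left(-180,41 \right)} = \frac{1}{-17259 - 19983} + \left(2 + 32 \left(-180\right)^{2}\right) = \frac{1}{-37242} + \left(2 + 32 \cdot 32400\right) = - \frac{1}{37242} + \left(2 + 1036800\right) = - \frac{1}{37242} + 1036802 = \frac{38612580083}{37242}$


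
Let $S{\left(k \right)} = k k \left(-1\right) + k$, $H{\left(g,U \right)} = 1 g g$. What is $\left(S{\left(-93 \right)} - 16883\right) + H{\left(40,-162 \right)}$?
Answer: $-24025$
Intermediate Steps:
$H{\left(g,U \right)} = g^{2}$ ($H{\left(g,U \right)} = g g = g^{2}$)
$S{\left(k \right)} = k - k^{2}$ ($S{\left(k \right)} = k^{2} \left(-1\right) + k = - k^{2} + k = k - k^{2}$)
$\left(S{\left(-93 \right)} - 16883\right) + H{\left(40,-162 \right)} = \left(- 93 \left(1 - -93\right) - 16883\right) + 40^{2} = \left(- 93 \left(1 + 93\right) - 16883\right) + 1600 = \left(\left(-93\right) 94 - 16883\right) + 1600 = \left(-8742 - 16883\right) + 1600 = -25625 + 1600 = -24025$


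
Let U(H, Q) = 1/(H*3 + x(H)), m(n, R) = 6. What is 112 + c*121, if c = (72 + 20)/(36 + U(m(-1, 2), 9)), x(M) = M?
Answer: 364048/865 ≈ 420.86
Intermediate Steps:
U(H, Q) = 1/(4*H) (U(H, Q) = 1/(H*3 + H) = 1/(3*H + H) = 1/(4*H))
c = 2208/865 (c = (72 + 20)/(36 + (¼)/6) = 92/(36 + (¼)*(⅙)) = 92/(36 + 1/24) = 92/(865/24) = 92*(24/865) = 2208/865 ≈ 2.5526)
112 + c*121 = 112 + (2208/865)*121 = 112 + 267168/865 = 364048/865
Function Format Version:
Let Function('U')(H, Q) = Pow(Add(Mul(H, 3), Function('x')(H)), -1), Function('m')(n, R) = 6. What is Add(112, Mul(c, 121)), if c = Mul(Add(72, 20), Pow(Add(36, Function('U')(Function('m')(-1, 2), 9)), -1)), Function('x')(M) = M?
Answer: Rational(364048, 865) ≈ 420.86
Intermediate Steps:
Function('U')(H, Q) = Mul(Rational(1, 4), Pow(H, -1)) (Function('U')(H, Q) = Pow(Add(Mul(H, 3), H), -1) = Pow(Add(Mul(3, H), H), -1) = Pow(Mul(4, H), -1) = Mul(Rational(1, 4), Pow(H, -1)))
c = Rational(2208, 865) (c = Mul(Add(72, 20), Pow(Add(36, Mul(Rational(1, 4), Pow(6, -1))), -1)) = Mul(92, Pow(Add(36, Mul(Rational(1, 4), Rational(1, 6))), -1)) = Mul(92, Pow(Add(36, Rational(1, 24)), -1)) = Mul(92, Pow(Rational(865, 24), -1)) = Mul(92, Rational(24, 865)) = Rational(2208, 865) ≈ 2.5526)
Add(112, Mul(c, 121)) = Add(112, Mul(Rational(2208, 865), 121)) = Add(112, Rational(267168, 865)) = Rational(364048, 865)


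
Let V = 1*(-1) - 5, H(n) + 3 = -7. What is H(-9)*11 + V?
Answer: -116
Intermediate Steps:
H(n) = -10 (H(n) = -3 - 7 = -10)
V = -6 (V = -1 - 5 = -6)
H(-9)*11 + V = -10*11 - 6 = -110 - 6 = -116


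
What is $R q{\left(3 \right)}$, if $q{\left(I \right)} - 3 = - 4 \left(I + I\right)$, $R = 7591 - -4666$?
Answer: $-257397$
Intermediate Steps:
$R = 12257$ ($R = 7591 + 4666 = 12257$)
$q{\left(I \right)} = 3 - 8 I$ ($q{\left(I \right)} = 3 - 4 \left(I + I\right) = 3 - 4 \cdot 2 I = 3 - 8 I$)
$R q{\left(3 \right)} = 12257 \left(3 - 24\right) = 12257 \left(-21\right) = -257397$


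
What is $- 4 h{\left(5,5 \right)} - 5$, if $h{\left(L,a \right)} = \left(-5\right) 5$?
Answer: $95$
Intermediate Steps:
$h{\left(L,a \right)} = -25$
$- 4 h{\left(5,5 \right)} - 5 = \left(-4\right) \left(-25\right) - 5 = 100 - 5 = 95$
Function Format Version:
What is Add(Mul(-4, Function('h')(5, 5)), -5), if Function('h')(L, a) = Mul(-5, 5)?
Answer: 95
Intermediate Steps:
Function('h')(L, a) = -25
Add(Mul(-4, Function('h')(5, 5)), -5) = Add(Mul(-4, -25), -5) = Add(100, -5) = 95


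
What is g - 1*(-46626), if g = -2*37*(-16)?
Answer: 47810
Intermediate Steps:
g = 1184 (g = -74*(-16) = 1184)
g - 1*(-46626) = 1184 - 1*(-46626) = 1184 + 46626 = 47810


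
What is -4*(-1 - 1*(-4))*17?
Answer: -204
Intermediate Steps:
-4*(-1 - 1*(-4))*17 = -4*(-1 + 4)*17 = -4*3*17 = -12*17 = -204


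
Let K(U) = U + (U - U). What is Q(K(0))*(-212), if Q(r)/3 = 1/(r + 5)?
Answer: -636/5 ≈ -127.20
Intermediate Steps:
K(U) = U (K(U) = U + 0 = U)
Q(r) = 3/(5 + r) (Q(r) = 3/(r + 5) = 3/(5 + r))
Q(K(0))*(-212) = (3/(5 + 0))*(-212) = (3/5)*(-212) = (3*(⅕))*(-212) = (⅗)*(-212) = -636/5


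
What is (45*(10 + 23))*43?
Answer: 63855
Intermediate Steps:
(45*(10 + 23))*43 = (45*33)*43 = 1485*43 = 63855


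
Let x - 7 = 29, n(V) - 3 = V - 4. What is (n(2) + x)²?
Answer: 1369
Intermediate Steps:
n(V) = -1 + V (n(V) = 3 + (V - 4) = 3 + (-4 + V) = -1 + V)
x = 36 (x = 7 + 29 = 36)
(n(2) + x)² = ((-1 + 2) + 36)² = (1 + 36)² = 37² = 1369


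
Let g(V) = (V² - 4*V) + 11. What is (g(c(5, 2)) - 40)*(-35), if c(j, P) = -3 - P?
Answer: -560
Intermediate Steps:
g(V) = 11 + V² - 4*V
(g(c(5, 2)) - 40)*(-35) = ((11 + (-3 - 1*2)² - 4*(-3 - 1*2)) - 40)*(-35) = ((11 + (-3 - 2)² - 4*(-3 - 2)) - 40)*(-35) = ((11 + (-5)² - 4*(-5)) - 40)*(-35) = ((11 + 25 + 20) - 40)*(-35) = (56 - 40)*(-35) = 16*(-35) = -560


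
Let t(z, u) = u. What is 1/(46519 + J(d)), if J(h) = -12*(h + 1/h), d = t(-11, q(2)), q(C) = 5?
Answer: 5/232283 ≈ 2.1525e-5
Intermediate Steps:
d = 5
J(h) = -12*h - 12/h (J(h) = -12*(h + 1/h) = -12*h - 12/h)
1/(46519 + J(d)) = 1/(46519 + (-12*5 - 12/5)) = 1/(46519 + (-60 - 12*1/5)) = 1/(46519 + (-60 - 12/5)) = 1/(46519 - 312/5) = 1/(232283/5) = 5/232283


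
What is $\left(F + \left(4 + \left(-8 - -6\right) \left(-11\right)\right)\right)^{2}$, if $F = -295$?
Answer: $72361$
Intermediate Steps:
$\left(F + \left(4 + \left(-8 - -6\right) \left(-11\right)\right)\right)^{2} = \left(-295 + \left(4 + \left(-8 - -6\right) \left(-11\right)\right)\right)^{2} = \left(-295 + \left(4 + \left(-8 + 6\right) \left(-11\right)\right)\right)^{2} = \left(-295 + \left(4 - -22\right)\right)^{2} = \left(-295 + \left(4 + 22\right)\right)^{2} = \left(-295 + 26\right)^{2} = \left(-269\right)^{2} = 72361$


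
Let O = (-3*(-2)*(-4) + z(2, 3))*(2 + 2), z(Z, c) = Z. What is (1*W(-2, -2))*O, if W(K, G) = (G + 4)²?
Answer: -352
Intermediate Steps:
W(K, G) = (4 + G)²
O = -88 (O = (-3*(-2)*(-4) + 2)*(2 + 2) = (6*(-4) + 2)*4 = (-24 + 2)*4 = -22*4 = -88)
(1*W(-2, -2))*O = (1*(4 - 2)²)*(-88) = (1*2²)*(-88) = (1*4)*(-88) = 4*(-88) = -352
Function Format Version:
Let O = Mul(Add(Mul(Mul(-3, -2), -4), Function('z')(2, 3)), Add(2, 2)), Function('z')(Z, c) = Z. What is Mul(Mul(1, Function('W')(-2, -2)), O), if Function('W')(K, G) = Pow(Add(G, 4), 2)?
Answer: -352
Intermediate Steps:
Function('W')(K, G) = Pow(Add(4, G), 2)
O = -88 (O = Mul(Add(Mul(Mul(-3, -2), -4), 2), Add(2, 2)) = Mul(Add(Mul(6, -4), 2), 4) = Mul(Add(-24, 2), 4) = Mul(-22, 4) = -88)
Mul(Mul(1, Function('W')(-2, -2)), O) = Mul(Mul(1, Pow(Add(4, -2), 2)), -88) = Mul(Mul(1, Pow(2, 2)), -88) = Mul(Mul(1, 4), -88) = Mul(4, -88) = -352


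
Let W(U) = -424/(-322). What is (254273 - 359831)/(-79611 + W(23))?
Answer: 16994838/12817159 ≈ 1.3259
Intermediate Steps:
W(U) = 212/161 (W(U) = -424*(-1/322) = 212/161)
(254273 - 359831)/(-79611 + W(23)) = (254273 - 359831)/(-79611 + 212/161) = -105558/(-12817159/161) = -105558*(-161/12817159) = 16994838/12817159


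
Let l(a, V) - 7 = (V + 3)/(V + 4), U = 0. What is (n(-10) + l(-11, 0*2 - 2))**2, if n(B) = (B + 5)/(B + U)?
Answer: 64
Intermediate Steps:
l(a, V) = 7 + (3 + V)/(4 + V) (l(a, V) = 7 + (V + 3)/(V + 4) = 7 + (3 + V)/(4 + V))
n(B) = (5 + B)/B (n(B) = (B + 5)/(B + 0) = (5 + B)/B)
(n(-10) + l(-11, 0*2 - 2))**2 = ((5 - 10)/(-10) + (31 + 8*(0*2 - 2))/(4 + (0*2 - 2)))**2 = (-1/10*(-5) + (31 + 8*(0 - 2))/(4 + (0 - 2)))**2 = (1/2 + (31 + 8*(-2))/(4 - 2))**2 = (1/2 + (31 - 16)/2)**2 = (1/2 + (1/2)*15)**2 = (1/2 + 15/2)**2 = 8**2 = 64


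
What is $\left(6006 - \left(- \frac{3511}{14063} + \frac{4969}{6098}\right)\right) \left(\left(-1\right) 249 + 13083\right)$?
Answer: $\frac{3304774970185275}{42878087} \approx 7.7074 \cdot 10^{7}$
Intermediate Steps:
$\left(6006 - \left(- \frac{3511}{14063} + \frac{4969}{6098}\right)\right) \left(\left(-1\right) 249 + 13083\right) = \left(6006 - \frac{48468969}{85756174}\right) \left(-249 + 13083\right) = \left(6006 + \left(\frac{3511}{14063} - \frac{4969}{6098}\right)\right) 12834 = \left(6006 - \frac{48468969}{85756174}\right) 12834 = \frac{515003112075}{85756174} \cdot 12834 = \frac{3304774970185275}{42878087}$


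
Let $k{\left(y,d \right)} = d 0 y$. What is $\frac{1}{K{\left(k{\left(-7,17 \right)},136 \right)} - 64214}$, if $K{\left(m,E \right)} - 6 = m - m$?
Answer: $- \frac{1}{64208} \approx -1.5574 \cdot 10^{-5}$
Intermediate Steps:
$k{\left(y,d \right)} = 0$ ($k{\left(y,d \right)} = d 0 = 0$)
$K{\left(m,E \right)} = 6$ ($K{\left(m,E \right)} = 6 + \left(m - m\right) = 6 + 0 = 6$)
$\frac{1}{K{\left(k{\left(-7,17 \right)},136 \right)} - 64214} = \frac{1}{6 - 64214} = \frac{1}{-64208} = - \frac{1}{64208}$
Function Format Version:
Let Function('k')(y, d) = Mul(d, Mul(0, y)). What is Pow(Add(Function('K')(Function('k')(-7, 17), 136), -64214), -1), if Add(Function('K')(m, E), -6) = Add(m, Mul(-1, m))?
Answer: Rational(-1, 64208) ≈ -1.5574e-5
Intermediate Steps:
Function('k')(y, d) = 0 (Function('k')(y, d) = Mul(d, 0) = 0)
Function('K')(m, E) = 6 (Function('K')(m, E) = Add(6, Add(m, Mul(-1, m))) = Add(6, 0) = 6)
Pow(Add(Function('K')(Function('k')(-7, 17), 136), -64214), -1) = Pow(Add(6, -64214), -1) = Pow(-64208, -1) = Rational(-1, 64208)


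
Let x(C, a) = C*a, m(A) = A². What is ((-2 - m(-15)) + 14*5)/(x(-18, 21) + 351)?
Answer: 157/27 ≈ 5.8148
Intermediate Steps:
((-2 - m(-15)) + 14*5)/(x(-18, 21) + 351) = ((-2 - 1*(-15)²) + 14*5)/(-18*21 + 351) = ((-2 - 1*225) + 70)/(-378 + 351) = ((-2 - 225) + 70)/(-27) = (-227 + 70)*(-1/27) = -157*(-1/27) = 157/27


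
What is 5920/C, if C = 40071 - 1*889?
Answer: 2960/19591 ≈ 0.15109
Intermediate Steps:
C = 39182 (C = 40071 - 889 = 39182)
5920/C = 5920/39182 = 5920*(1/39182) = 2960/19591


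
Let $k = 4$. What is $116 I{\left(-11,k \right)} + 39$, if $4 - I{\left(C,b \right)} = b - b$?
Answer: $503$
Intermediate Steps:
$I{\left(C,b \right)} = 4$ ($I{\left(C,b \right)} = 4 - \left(b - b\right) = 4 - 0 = 4 + 0 = 4$)
$116 I{\left(-11,k \right)} + 39 = 116 \cdot 4 + 39 = 464 + 39 = 503$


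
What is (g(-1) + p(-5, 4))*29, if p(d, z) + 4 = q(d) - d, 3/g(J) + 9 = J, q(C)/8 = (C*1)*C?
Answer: 58203/10 ≈ 5820.3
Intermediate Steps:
q(C) = 8*C² (q(C) = 8*((C*1)*C) = 8*(C*C) = 8*C²)
g(J) = 3/(-9 + J)
p(d, z) = -4 - d + 8*d² (p(d, z) = -4 + (8*d² - d) = -4 + (-d + 8*d²) = -4 - d + 8*d²)
(g(-1) + p(-5, 4))*29 = (3/(-9 - 1) + (-4 - 1*(-5) + 8*(-5)²))*29 = (3/(-10) + (-4 + 5 + 8*25))*29 = (3*(-⅒) + (-4 + 5 + 200))*29 = (-3/10 + 201)*29 = (2007/10)*29 = 58203/10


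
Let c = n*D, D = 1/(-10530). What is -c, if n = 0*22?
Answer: 0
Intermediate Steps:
n = 0
D = -1/10530 ≈ -9.4967e-5
c = 0 (c = 0*(-1/10530) = 0)
-c = -1*0 = 0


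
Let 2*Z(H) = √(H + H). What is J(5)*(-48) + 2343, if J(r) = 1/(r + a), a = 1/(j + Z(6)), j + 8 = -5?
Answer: 9381987/4021 - 48*√3/4021 ≈ 2333.2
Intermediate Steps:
j = -13 (j = -8 - 5 = -13)
Z(H) = √2*√H/2 (Z(H) = √(H + H)/2 = √(2*H)/2 = (√2*√H)/2 = √2*√H/2)
a = 1/(-13 + √3) (a = 1/(-13 + √2*√6/2) = 1/(-13 + √3) ≈ -0.088747)
J(r) = 1/(-13/166 + r - √3/166) (J(r) = 1/(r + (-13/166 - √3/166)) = 1/(-13/166 + r - √3/166))
J(5)*(-48) + 2343 = ((13 - √3)/(-1 + 5*(13 - √3)))*(-48) + 2343 = ((13 - √3)/(-1 + (65 - 5*√3)))*(-48) + 2343 = ((13 - √3)/(64 - 5*√3))*(-48) + 2343 = -48*(13 - √3)/(64 - 5*√3) + 2343 = 2343 - 48*(13 - √3)/(64 - 5*√3)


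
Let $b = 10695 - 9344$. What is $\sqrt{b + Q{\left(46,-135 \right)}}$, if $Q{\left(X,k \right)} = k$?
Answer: $8 \sqrt{19} \approx 34.871$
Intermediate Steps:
$b = 1351$
$\sqrt{b + Q{\left(46,-135 \right)}} = \sqrt{1351 - 135} = \sqrt{1216} = 8 \sqrt{19}$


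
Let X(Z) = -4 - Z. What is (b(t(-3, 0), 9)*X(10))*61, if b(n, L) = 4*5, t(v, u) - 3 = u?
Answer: -17080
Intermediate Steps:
t(v, u) = 3 + u
b(n, L) = 20
(b(t(-3, 0), 9)*X(10))*61 = (20*(-4 - 1*10))*61 = (20*(-4 - 10))*61 = (20*(-14))*61 = -280*61 = -17080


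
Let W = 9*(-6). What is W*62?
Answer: -3348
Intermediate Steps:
W = -54
W*62 = -54*62 = -3348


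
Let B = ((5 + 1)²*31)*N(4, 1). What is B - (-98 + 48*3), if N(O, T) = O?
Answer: 4418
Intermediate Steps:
B = 4464 (B = ((5 + 1)²*31)*4 = (6²*31)*4 = (36*31)*4 = 1116*4 = 4464)
B - (-98 + 48*3) = 4464 - (-98 + 48*3) = 4464 - (-98 + 144) = 4464 - 1*46 = 4464 - 46 = 4418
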